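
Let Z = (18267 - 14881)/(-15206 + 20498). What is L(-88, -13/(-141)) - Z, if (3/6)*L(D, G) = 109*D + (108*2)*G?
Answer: -2380886867/124362 ≈ -19145.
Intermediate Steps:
Z = 1693/2646 (Z = 3386/5292 = 3386*(1/5292) = 1693/2646 ≈ 0.63983)
L(D, G) = 218*D + 432*G (L(D, G) = 2*(109*D + (108*2)*G) = 2*(109*D + 216*G) = 218*D + 432*G)
L(-88, -13/(-141)) - Z = (218*(-88) + 432*(-13/(-141))) - 1*1693/2646 = (-19184 + 432*(-13*(-1/141))) - 1693/2646 = (-19184 + 432*(13/141)) - 1693/2646 = (-19184 + 1872/47) - 1693/2646 = -899776/47 - 1693/2646 = -2380886867/124362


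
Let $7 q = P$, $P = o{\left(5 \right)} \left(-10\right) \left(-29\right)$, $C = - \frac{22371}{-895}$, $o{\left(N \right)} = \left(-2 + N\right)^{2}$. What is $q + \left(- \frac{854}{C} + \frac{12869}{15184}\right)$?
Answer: $\frac{807344238793}{2377768848} \approx 339.54$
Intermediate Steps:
$C = \frac{22371}{895}$ ($C = \left(-22371\right) \left(- \frac{1}{895}\right) = \frac{22371}{895} \approx 24.996$)
$P = 2610$ ($P = \left(-2 + 5\right)^{2} \left(-10\right) \left(-29\right) = 3^{2} \left(-10\right) \left(-29\right) = 9 \left(-10\right) \left(-29\right) = \left(-90\right) \left(-29\right) = 2610$)
$q = \frac{2610}{7}$ ($q = \frac{1}{7} \cdot 2610 = \frac{2610}{7} \approx 372.86$)
$q + \left(- \frac{854}{C} + \frac{12869}{15184}\right) = \frac{2610}{7} + \left(- \frac{854}{\frac{22371}{895}} + \frac{12869}{15184}\right) = \frac{2610}{7} + \left(\left(-854\right) \frac{895}{22371} + 12869 \cdot \frac{1}{15184}\right) = \frac{2610}{7} + \left(- \frac{764330}{22371} + \frac{12869}{15184}\right) = \frac{2610}{7} - \frac{11317694321}{339681264} = \frac{807344238793}{2377768848}$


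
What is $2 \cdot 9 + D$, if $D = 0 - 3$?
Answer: $15$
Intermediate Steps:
$D = -3$ ($D = 0 - 3 = -3$)
$2 \cdot 9 + D = 2 \cdot 9 - 3 = 18 - 3 = 15$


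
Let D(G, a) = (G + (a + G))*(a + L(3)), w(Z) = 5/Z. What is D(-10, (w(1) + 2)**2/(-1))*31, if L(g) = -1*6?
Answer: 117645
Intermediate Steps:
L(g) = -6
D(G, a) = (-6 + a)*(a + 2*G) (D(G, a) = (G + (a + G))*(a - 6) = (G + (G + a))*(-6 + a) = (a + 2*G)*(-6 + a) = (-6 + a)*(a + 2*G))
D(-10, (w(1) + 2)**2/(-1))*31 = (((5/1 + 2)**2/(-1))**2 - 12*(-10) - 6*(5/1 + 2)**2/(-1) + 2*(-10)*((5/1 + 2)**2/(-1)))*31 = (((5*1 + 2)**2*(-1))**2 + 120 - 6*(5*1 + 2)**2*(-1) + 2*(-10)*((5*1 + 2)**2*(-1)))*31 = (((5 + 2)**2*(-1))**2 + 120 - 6*(5 + 2)**2*(-1) + 2*(-10)*((5 + 2)**2*(-1)))*31 = ((7**2*(-1))**2 + 120 - 6*7**2*(-1) + 2*(-10)*(7**2*(-1)))*31 = ((49*(-1))**2 + 120 - 294*(-1) + 2*(-10)*(49*(-1)))*31 = ((-49)**2 + 120 - 6*(-49) + 2*(-10)*(-49))*31 = (2401 + 120 + 294 + 980)*31 = 3795*31 = 117645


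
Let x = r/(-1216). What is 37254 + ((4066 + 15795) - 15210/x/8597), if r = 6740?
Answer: 165473874503/2897189 ≈ 57115.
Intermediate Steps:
x = -1685/304 (x = 6740/(-1216) = 6740*(-1/1216) = -1685/304 ≈ -5.5428)
37254 + ((4066 + 15795) - 15210/x/8597) = 37254 + ((4066 + 15795) - 15210/(-1685/304)/8597) = 37254 + (19861 - 15210*(-304/1685)*(1/8597)) = 37254 + (19861 + (924768/337)*(1/8597)) = 37254 + (19861 + 924768/2897189) = 37254 + 57541995497/2897189 = 165473874503/2897189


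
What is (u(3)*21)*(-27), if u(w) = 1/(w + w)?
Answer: -189/2 ≈ -94.500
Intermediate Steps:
u(w) = 1/(2*w)
(u(3)*21)*(-27) = (((½)/3)*21)*(-27) = (((½)*(⅓))*21)*(-27) = ((⅙)*21)*(-27) = (7/2)*(-27) = -189/2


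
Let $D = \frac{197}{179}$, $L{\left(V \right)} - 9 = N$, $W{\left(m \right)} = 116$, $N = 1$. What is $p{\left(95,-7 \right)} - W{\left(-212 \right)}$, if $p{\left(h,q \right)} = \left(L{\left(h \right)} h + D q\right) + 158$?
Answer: $\frac{176189}{179} \approx 984.3$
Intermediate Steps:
$L{\left(V \right)} = 10$ ($L{\left(V \right)} = 9 + 1 = 10$)
$D = \frac{197}{179}$ ($D = 197 \cdot \frac{1}{179} = \frac{197}{179} \approx 1.1006$)
$p{\left(h,q \right)} = 158 + 10 h + \frac{197 q}{179}$ ($p{\left(h,q \right)} = \left(10 h + \frac{197 q}{179}\right) + 158 = 158 + 10 h + \frac{197 q}{179}$)
$p{\left(95,-7 \right)} - W{\left(-212 \right)} = \left(158 + 10 \cdot 95 + \frac{197}{179} \left(-7\right)\right) - 116 = \left(158 + 950 - \frac{1379}{179}\right) - 116 = \frac{196953}{179} - 116 = \frac{176189}{179}$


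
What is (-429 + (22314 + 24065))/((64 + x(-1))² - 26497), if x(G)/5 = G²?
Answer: -22975/10868 ≈ -2.1140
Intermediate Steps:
x(G) = 5*G²
(-429 + (22314 + 24065))/((64 + x(-1))² - 26497) = (-429 + (22314 + 24065))/((64 + 5*(-1)²)² - 26497) = (-429 + 46379)/((64 + 5*1)² - 26497) = 45950/((64 + 5)² - 26497) = 45950/(69² - 26497) = 45950/(4761 - 26497) = 45950/(-21736) = 45950*(-1/21736) = -22975/10868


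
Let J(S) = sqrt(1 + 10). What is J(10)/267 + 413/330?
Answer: 413/330 + sqrt(11)/267 ≈ 1.2639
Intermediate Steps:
J(S) = sqrt(11)
J(10)/267 + 413/330 = sqrt(11)/267 + 413/330 = 413/330 + sqrt(11)/267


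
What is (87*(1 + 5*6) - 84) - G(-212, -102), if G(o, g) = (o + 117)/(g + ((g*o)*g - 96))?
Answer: 5763875503/2205846 ≈ 2613.0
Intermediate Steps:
G(o, g) = (117 + o)/(-96 + g + o*g**2) (G(o, g) = (117 + o)/(g + (o*g**2 - 96)) = (117 + o)/(g + (-96 + o*g**2)) = (117 + o)/(-96 + g + o*g**2))
(87*(1 + 5*6) - 84) - G(-212, -102) = (87*(1 + 5*6) - 84) - (117 - 212)/(-96 - 102 - 212*(-102)**2) = (87*(1 + 30) - 84) - (-95)/(-96 - 102 - 212*10404) = (87*31 - 84) - (-95)/(-96 - 102 - 2205648) = (2697 - 84) - (-95)/(-2205846) = 2613 - (-1)*(-95)/2205846 = 2613 - 1*95/2205846 = 2613 - 95/2205846 = 5763875503/2205846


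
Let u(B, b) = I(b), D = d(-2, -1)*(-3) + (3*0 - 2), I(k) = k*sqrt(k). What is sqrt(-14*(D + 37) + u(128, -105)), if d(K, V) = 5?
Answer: sqrt(-280 - 105*I*sqrt(105)) ≈ 20.393 - 26.38*I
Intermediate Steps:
I(k) = k**(3/2)
D = -17 (D = 5*(-3) + (3*0 - 2) = -15 + (0 - 2) = -15 - 2 = -17)
u(B, b) = b**(3/2)
sqrt(-14*(D + 37) + u(128, -105)) = sqrt(-14*(-17 + 37) + (-105)**(3/2)) = sqrt(-14*20 - 105*I*sqrt(105)) = sqrt(-280 - 105*I*sqrt(105))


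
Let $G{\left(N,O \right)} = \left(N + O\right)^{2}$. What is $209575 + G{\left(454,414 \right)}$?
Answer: $962999$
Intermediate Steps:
$209575 + G{\left(454,414 \right)} = 209575 + \left(454 + 414\right)^{2} = 209575 + 868^{2} = 209575 + 753424 = 962999$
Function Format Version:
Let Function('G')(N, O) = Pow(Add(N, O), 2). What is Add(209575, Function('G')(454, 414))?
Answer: 962999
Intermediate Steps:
Add(209575, Function('G')(454, 414)) = Add(209575, Pow(Add(454, 414), 2)) = Add(209575, Pow(868, 2)) = Add(209575, 753424) = 962999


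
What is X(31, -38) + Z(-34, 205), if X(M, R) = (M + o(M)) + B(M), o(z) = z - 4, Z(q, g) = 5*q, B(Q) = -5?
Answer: -117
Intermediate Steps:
o(z) = -4 + z
X(M, R) = -9 + 2*M (X(M, R) = (M + (-4 + M)) - 5 = (-4 + 2*M) - 5 = -9 + 2*M)
X(31, -38) + Z(-34, 205) = (-9 + 2*31) + 5*(-34) = (-9 + 62) - 170 = 53 - 170 = -117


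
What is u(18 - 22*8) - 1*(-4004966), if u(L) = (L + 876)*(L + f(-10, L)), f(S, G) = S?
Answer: 3884342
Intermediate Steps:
u(L) = (-10 + L)*(876 + L) (u(L) = (L + 876)*(L - 10) = (876 + L)*(-10 + L) = (-10 + L)*(876 + L))
u(18 - 22*8) - 1*(-4004966) = (-8760 + (18 - 22*8)² + 866*(18 - 22*8)) - 1*(-4004966) = (-8760 + (18 - 176)² + 866*(18 - 176)) + 4004966 = (-8760 + (-158)² + 866*(-158)) + 4004966 = (-8760 + 24964 - 136828) + 4004966 = -120624 + 4004966 = 3884342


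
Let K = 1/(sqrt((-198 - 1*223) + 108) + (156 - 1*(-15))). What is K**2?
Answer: (171 - I*sqrt(313))**2/873438916 ≈ 3.312e-5 - 6.9273e-6*I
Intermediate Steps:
K = 1/(171 + I*sqrt(313)) (K = 1/(sqrt((-198 - 223) + 108) + (156 + 15)) = 1/(sqrt(-421 + 108) + 171) = 1/(sqrt(-313) + 171) = 1/(I*sqrt(313) + 171) = 1/(171 + I*sqrt(313)) ≈ 0.005786 - 0.00059863*I)
K**2 = (171/29554 - I*sqrt(313)/29554)**2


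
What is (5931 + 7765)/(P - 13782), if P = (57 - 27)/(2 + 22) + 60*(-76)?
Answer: -54784/73363 ≈ -0.74675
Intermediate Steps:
P = -18235/4 (P = 30/24 - 4560 = 30*(1/24) - 4560 = 5/4 - 4560 = -18235/4 ≈ -4558.8)
(5931 + 7765)/(P - 13782) = (5931 + 7765)/(-18235/4 - 13782) = 13696/(-73363/4) = 13696*(-4/73363) = -54784/73363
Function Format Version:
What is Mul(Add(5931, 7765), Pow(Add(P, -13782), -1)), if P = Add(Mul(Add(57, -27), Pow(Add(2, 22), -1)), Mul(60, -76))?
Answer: Rational(-54784, 73363) ≈ -0.74675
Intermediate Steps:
P = Rational(-18235, 4) (P = Add(Mul(30, Pow(24, -1)), -4560) = Add(Mul(30, Rational(1, 24)), -4560) = Add(Rational(5, 4), -4560) = Rational(-18235, 4) ≈ -4558.8)
Mul(Add(5931, 7765), Pow(Add(P, -13782), -1)) = Mul(Add(5931, 7765), Pow(Add(Rational(-18235, 4), -13782), -1)) = Mul(13696, Pow(Rational(-73363, 4), -1)) = Mul(13696, Rational(-4, 73363)) = Rational(-54784, 73363)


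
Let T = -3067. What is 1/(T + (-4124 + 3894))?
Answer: -1/3297 ≈ -0.00030331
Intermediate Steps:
1/(T + (-4124 + 3894)) = 1/(-3067 + (-4124 + 3894)) = 1/(-3067 - 230) = 1/(-3297) = -1/3297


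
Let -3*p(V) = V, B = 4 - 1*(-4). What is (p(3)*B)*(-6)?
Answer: 48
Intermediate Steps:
B = 8 (B = 4 + 4 = 8)
p(V) = -V/3
(p(3)*B)*(-6) = (-⅓*3*8)*(-6) = -1*8*(-6) = -8*(-6) = 48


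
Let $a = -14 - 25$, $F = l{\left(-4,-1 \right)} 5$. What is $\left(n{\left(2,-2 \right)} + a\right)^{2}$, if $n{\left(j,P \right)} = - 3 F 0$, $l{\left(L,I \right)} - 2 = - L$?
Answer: $1521$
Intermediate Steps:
$l{\left(L,I \right)} = 2 - L$
$F = 30$ ($F = \left(2 - -4\right) 5 = \left(2 + 4\right) 5 = 6 \cdot 5 = 30$)
$n{\left(j,P \right)} = 0$ ($n{\left(j,P \right)} = \left(-3\right) 30 \cdot 0 = \left(-90\right) 0 = 0$)
$a = -39$
$\left(n{\left(2,-2 \right)} + a\right)^{2} = \left(0 - 39\right)^{2} = \left(-39\right)^{2} = 1521$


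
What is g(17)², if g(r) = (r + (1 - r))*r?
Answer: 289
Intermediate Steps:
g(r) = r (g(r) = 1*r = r)
g(17)² = 17² = 289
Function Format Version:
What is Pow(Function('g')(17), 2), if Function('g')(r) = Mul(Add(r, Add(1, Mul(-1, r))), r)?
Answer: 289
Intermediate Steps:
Function('g')(r) = r (Function('g')(r) = Mul(1, r) = r)
Pow(Function('g')(17), 2) = Pow(17, 2) = 289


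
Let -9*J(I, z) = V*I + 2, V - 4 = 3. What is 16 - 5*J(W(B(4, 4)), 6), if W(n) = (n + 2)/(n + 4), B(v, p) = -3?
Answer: 119/9 ≈ 13.222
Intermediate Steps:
V = 7 (V = 4 + 3 = 7)
W(n) = (2 + n)/(4 + n)
J(I, z) = -2/9 - 7*I/9 (J(I, z) = -(7*I + 2)/9 = -(2 + 7*I)/9 = -2/9 - 7*I/9)
16 - 5*J(W(B(4, 4)), 6) = 16 - 5*(-2/9 - 7*(2 - 3)/(9*(4 - 3))) = 16 - 5*(-2/9 - 7*(-1)/(9*1)) = 16 - 5*(-2/9 - 7*(-1)/9) = 16 - 5*(-2/9 - 7/9*(-1)) = 16 - 5*(-2/9 + 7/9) = 16 - 5*5/9 = 16 - 25/9 = 119/9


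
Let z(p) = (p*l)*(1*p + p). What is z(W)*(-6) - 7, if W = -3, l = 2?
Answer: -223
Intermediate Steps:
z(p) = 4*p² (z(p) = (p*2)*(1*p + p) = (2*p)*(p + p) = (2*p)*(2*p) = 4*p²)
z(W)*(-6) - 7 = (4*(-3)²)*(-6) - 7 = (4*9)*(-6) - 7 = 36*(-6) - 7 = -216 - 7 = -223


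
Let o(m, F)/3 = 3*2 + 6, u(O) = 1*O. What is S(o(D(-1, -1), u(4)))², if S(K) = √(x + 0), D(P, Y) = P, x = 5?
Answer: 5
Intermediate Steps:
u(O) = O
o(m, F) = 36 (o(m, F) = 3*(3*2 + 6) = 3*(6 + 6) = 3*12 = 36)
S(K) = √5 (S(K) = √(5 + 0) = √5)
S(o(D(-1, -1), u(4)))² = (√5)² = 5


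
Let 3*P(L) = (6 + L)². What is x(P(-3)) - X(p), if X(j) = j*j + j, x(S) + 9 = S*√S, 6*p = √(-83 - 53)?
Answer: -47/9 + 3*√3 - I*√34/3 ≈ -0.02607 - 1.9437*I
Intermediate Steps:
P(L) = (6 + L)²/3
p = I*√34/3 (p = √(-83 - 53)/6 = √(-136)/6 = (2*I*√34)/6 = I*√34/3 ≈ 1.9437*I)
x(S) = -9 + S^(3/2) (x(S) = -9 + S*√S = -9 + S^(3/2))
X(j) = j + j² (X(j) = j² + j = j + j²)
x(P(-3)) - X(p) = (-9 + ((6 - 3)²/3)^(3/2)) - I*√34/3*(1 + I*√34/3) = (-9 + ((⅓)*3²)^(3/2)) - I*√34*(1 + I*√34/3)/3 = (-9 + ((⅓)*9)^(3/2)) - I*√34*(1 + I*√34/3)/3 = (-9 + 3^(3/2)) - I*√34*(1 + I*√34/3)/3 = (-9 + 3*√3) - I*√34*(1 + I*√34/3)/3 = -9 + 3*√3 - I*√34*(1 + I*√34/3)/3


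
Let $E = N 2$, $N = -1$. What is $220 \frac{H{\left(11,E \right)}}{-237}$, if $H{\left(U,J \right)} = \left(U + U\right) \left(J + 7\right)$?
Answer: $- \frac{24200}{237} \approx -102.11$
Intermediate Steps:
$E = -2$ ($E = \left(-1\right) 2 = -2$)
$H{\left(U,J \right)} = 2 U \left(7 + J\right)$
$220 \frac{H{\left(11,E \right)}}{-237} = 220 \frac{2 \cdot 11 \left(7 - 2\right)}{-237} = 220 \cdot 2 \cdot 11 \cdot 5 \left(- \frac{1}{237}\right) = 220 \cdot 110 \left(- \frac{1}{237}\right) = 220 \left(- \frac{110}{237}\right) = - \frac{24200}{237}$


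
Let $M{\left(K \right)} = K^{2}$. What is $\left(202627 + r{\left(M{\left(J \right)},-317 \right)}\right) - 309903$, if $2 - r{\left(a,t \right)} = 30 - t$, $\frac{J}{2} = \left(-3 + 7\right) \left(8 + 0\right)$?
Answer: $-107621$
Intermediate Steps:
$J = 64$ ($J = 2 \left(-3 + 7\right) \left(8 + 0\right) = 2 \cdot 4 \cdot 8 = 2 \cdot 32 = 64$)
$r{\left(a,t \right)} = -28 + t$ ($r{\left(a,t \right)} = 2 - \left(30 - t\right) = 2 + \left(-30 + t\right) = -28 + t$)
$\left(202627 + r{\left(M{\left(J \right)},-317 \right)}\right) - 309903 = \left(202627 - 345\right) - 309903 = 202282 - 309903 = -107621$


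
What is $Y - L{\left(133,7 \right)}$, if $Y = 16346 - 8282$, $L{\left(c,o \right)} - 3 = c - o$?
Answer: $7935$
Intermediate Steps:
$L{\left(c,o \right)} = 3 + c - o$ ($L{\left(c,o \right)} = 3 + \left(c - o\right) = 3 + c - o$)
$Y = 8064$ ($Y = 16346 - 8282 = 8064$)
$Y - L{\left(133,7 \right)} = 8064 - \left(3 + 133 - 7\right) = 8064 - 129 = 7935$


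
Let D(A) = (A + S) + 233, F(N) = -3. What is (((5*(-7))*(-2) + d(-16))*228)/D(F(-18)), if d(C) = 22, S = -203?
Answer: 6992/9 ≈ 776.89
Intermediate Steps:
D(A) = 30 + A (D(A) = (A - 203) + 233 = (-203 + A) + 233 = 30 + A)
(((5*(-7))*(-2) + d(-16))*228)/D(F(-18)) = (((5*(-7))*(-2) + 22)*228)/(30 - 3) = ((-35*(-2) + 22)*228)/27 = ((70 + 22)*228)*(1/27) = (92*228)*(1/27) = 20976*(1/27) = 6992/9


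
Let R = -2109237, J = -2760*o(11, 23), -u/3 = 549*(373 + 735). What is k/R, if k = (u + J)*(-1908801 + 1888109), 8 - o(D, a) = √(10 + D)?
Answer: -12739071184/703079 + 19036640*√21/703079 ≈ -17995.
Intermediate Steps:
u = -1824876 (u = -1647*(373 + 735) = -1647*1108 = -3*608292 = -1824876)
o(D, a) = 8 - √(10 + D)
J = -22080 + 2760*√21 (J = -2760*(8 - √(10 + 11)) = -2760*(8 - √21) = -22080 + 2760*√21 ≈ -9432.1)
k = 38217213552 - 57109920*√21 (k = (-1824876 + (-22080 + 2760*√21))*(-1908801 + 1888109) = (-1846956 + 2760*√21)*(-20692) = 38217213552 - 57109920*√21 ≈ 3.7956e+10)
k/R = (38217213552 - 57109920*√21)/(-2109237) = (38217213552 - 57109920*√21)*(-1/2109237) = -12739071184/703079 + 19036640*√21/703079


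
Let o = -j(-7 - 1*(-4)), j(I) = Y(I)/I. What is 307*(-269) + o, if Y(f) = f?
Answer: -82584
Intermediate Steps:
j(I) = 1 (j(I) = I/I = 1)
o = -1 (o = -1*1 = -1)
307*(-269) + o = 307*(-269) - 1 = -82583 - 1 = -82584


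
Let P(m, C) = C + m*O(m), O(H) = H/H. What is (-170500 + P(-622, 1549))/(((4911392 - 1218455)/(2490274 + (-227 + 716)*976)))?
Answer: -503214321274/3692937 ≈ -1.3626e+5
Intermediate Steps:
O(H) = 1
P(m, C) = C + m (P(m, C) = C + m*1 = C + m)
(-170500 + P(-622, 1549))/(((4911392 - 1218455)/(2490274 + (-227 + 716)*976))) = (-170500 + (1549 - 622))/(((4911392 - 1218455)/(2490274 + (-227 + 716)*976))) = (-170500 + 927)/((3692937/(2490274 + 489*976))) = -169573/(3692937/(2490274 + 477264)) = -169573/(3692937/2967538) = -169573/(3692937*(1/2967538)) = -169573/3692937/2967538 = -169573*2967538/3692937 = -503214321274/3692937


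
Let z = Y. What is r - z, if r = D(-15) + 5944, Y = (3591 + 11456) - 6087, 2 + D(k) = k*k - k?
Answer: -2778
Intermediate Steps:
D(k) = -2 + k² - k (D(k) = -2 + (k*k - k) = -2 + (k² - k) = -2 + k² - k)
Y = 8960 (Y = 15047 - 6087 = 8960)
z = 8960
r = 6182 (r = (-2 + (-15)² - 1*(-15)) + 5944 = (-2 + 225 + 15) + 5944 = 238 + 5944 = 6182)
r - z = 6182 - 1*8960 = 6182 - 8960 = -2778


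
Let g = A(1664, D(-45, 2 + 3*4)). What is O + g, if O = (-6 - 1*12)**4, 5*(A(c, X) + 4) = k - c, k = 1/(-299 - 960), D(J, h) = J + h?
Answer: 658703763/6295 ≈ 1.0464e+5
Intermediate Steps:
k = -1/1259 (k = 1/(-1259) = -1/1259 ≈ -0.00079428)
A(c, X) = -25181/6295 - c/5 (A(c, X) = -4 + (-1/1259 - c)/5 = -4 + (-1/6295 - c/5) = -25181/6295 - c/5)
g = -2120157/6295 (g = -25181/6295 - 1/5*1664 = -25181/6295 - 1664/5 = -2120157/6295 ≈ -336.80)
O = 104976 (O = (-6 - 12)**4 = (-18)**4 = 104976)
O + g = 104976 - 2120157/6295 = 658703763/6295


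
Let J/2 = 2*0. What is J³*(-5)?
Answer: 0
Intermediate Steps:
J = 0 (J = 2*(2*0) = 2*0 = 0)
J³*(-5) = 0³*(-5) = 0*(-5) = 0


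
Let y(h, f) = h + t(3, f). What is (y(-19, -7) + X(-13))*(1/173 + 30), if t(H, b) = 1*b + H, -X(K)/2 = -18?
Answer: 67483/173 ≈ 390.08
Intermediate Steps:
X(K) = 36 (X(K) = -2*(-18) = 36)
t(H, b) = H + b (t(H, b) = b + H = H + b)
y(h, f) = 3 + f + h (y(h, f) = h + (3 + f) = 3 + f + h)
(y(-19, -7) + X(-13))*(1/173 + 30) = ((3 - 7 - 19) + 36)*(1/173 + 30) = (-23 + 36)*(1/173 + 30) = 13*(5191/173) = 67483/173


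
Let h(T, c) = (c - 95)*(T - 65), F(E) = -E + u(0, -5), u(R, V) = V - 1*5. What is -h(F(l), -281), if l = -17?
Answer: -21808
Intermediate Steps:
u(R, V) = -5 + V (u(R, V) = V - 5 = -5 + V)
F(E) = -10 - E (F(E) = -E + (-5 - 5) = -E - 10 = -10 - E)
h(T, c) = (-95 + c)*(-65 + T)
-h(F(l), -281) = -(6175 - 95*(-10 - 1*(-17)) - 65*(-281) + (-10 - 1*(-17))*(-281)) = -(6175 - 95*(-10 + 17) + 18265 + (-10 + 17)*(-281)) = -(6175 - 95*7 + 18265 + 7*(-281)) = -(6175 - 665 + 18265 - 1967) = -1*21808 = -21808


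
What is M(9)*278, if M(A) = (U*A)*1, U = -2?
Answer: -5004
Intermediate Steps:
M(A) = -2*A (M(A) = -2*A*1 = -2*A)
M(9)*278 = -2*9*278 = -18*278 = -5004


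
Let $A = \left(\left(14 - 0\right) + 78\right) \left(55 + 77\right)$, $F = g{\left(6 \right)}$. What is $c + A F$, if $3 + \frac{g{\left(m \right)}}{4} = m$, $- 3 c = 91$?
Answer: $\frac{437093}{3} \approx 1.457 \cdot 10^{5}$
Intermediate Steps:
$c = - \frac{91}{3}$ ($c = \left(- \frac{1}{3}\right) 91 = - \frac{91}{3} \approx -30.333$)
$g{\left(m \right)} = -12 + 4 m$
$F = 12$ ($F = -12 + 4 \cdot 6 = -12 + 24 = 12$)
$A = 12144$ ($A = \left(\left(14 + 0\right) + 78\right) 132 = \left(14 + 78\right) 132 = 92 \cdot 132 = 12144$)
$c + A F = - \frac{91}{3} + 12144 \cdot 12 = - \frac{91}{3} + 145728 = \frac{437093}{3}$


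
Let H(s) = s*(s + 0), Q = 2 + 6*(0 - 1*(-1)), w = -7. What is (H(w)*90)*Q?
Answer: 35280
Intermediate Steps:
Q = 8 (Q = 2 + 6*(0 + 1) = 2 + 6*1 = 2 + 6 = 8)
H(s) = s² (H(s) = s*s = s²)
(H(w)*90)*Q = ((-7)²*90)*8 = (49*90)*8 = 4410*8 = 35280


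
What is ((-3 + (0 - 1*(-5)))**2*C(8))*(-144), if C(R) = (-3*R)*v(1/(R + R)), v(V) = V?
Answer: 864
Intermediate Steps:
C(R) = -3/2 (C(R) = (-3*R)/(R + R) = (-3*R)/((2*R)) = (-3*R)*(1/(2*R)) = -3/2)
((-3 + (0 - 1*(-5)))**2*C(8))*(-144) = ((-3 + (0 - 1*(-5)))**2*(-3/2))*(-144) = ((-3 + (0 + 5))**2*(-3/2))*(-144) = ((-3 + 5)**2*(-3/2))*(-144) = (2**2*(-3/2))*(-144) = (4*(-3/2))*(-144) = -6*(-144) = 864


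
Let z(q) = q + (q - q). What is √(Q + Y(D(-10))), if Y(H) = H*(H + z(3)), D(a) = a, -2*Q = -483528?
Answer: √241834 ≈ 491.77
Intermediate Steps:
Q = 241764 (Q = -½*(-483528) = 241764)
z(q) = q (z(q) = q + 0 = q)
Y(H) = H*(3 + H) (Y(H) = H*(H + 3) = H*(3 + H))
√(Q + Y(D(-10))) = √(241764 - 10*(3 - 10)) = √(241764 - 10*(-7)) = √(241764 + 70) = √241834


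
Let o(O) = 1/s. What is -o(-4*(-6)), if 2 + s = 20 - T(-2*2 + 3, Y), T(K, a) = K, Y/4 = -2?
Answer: -1/19 ≈ -0.052632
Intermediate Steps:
Y = -8 (Y = 4*(-2) = -8)
s = 19 (s = -2 + (20 - (-2*2 + 3)) = -2 + (20 - (-4 + 3)) = -2 + (20 - 1*(-1)) = -2 + (20 + 1) = -2 + 21 = 19)
o(O) = 1/19
-o(-4*(-6)) = -1*1/19 = -1/19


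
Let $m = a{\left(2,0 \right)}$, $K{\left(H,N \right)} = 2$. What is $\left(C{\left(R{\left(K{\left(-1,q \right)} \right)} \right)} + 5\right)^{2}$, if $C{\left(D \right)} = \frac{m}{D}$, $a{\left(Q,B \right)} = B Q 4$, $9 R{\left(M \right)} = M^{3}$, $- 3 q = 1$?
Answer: $25$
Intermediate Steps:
$q = - \frac{1}{3}$ ($q = \left(- \frac{1}{3}\right) 1 = - \frac{1}{3} \approx -0.33333$)
$R{\left(M \right)} = \frac{M^{3}}{9}$
$a{\left(Q,B \right)} = 4 B Q$
$m = 0$ ($m = 4 \cdot 0 \cdot 2 = 0$)
$C{\left(D \right)} = 0$ ($C{\left(D \right)} = \frac{0}{D} = 0$)
$\left(C{\left(R{\left(K{\left(-1,q \right)} \right)} \right)} + 5\right)^{2} = \left(0 + 5\right)^{2} = 5^{2} = 25$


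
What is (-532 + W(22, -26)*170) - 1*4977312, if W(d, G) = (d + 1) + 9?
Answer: -4972404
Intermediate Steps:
W(d, G) = 10 + d (W(d, G) = (1 + d) + 9 = 10 + d)
(-532 + W(22, -26)*170) - 1*4977312 = (-532 + (10 + 22)*170) - 1*4977312 = (-532 + 32*170) - 4977312 = (-532 + 5440) - 4977312 = 4908 - 4977312 = -4972404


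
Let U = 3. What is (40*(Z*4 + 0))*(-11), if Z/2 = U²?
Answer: -31680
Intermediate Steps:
Z = 18 (Z = 2*3² = 2*9 = 18)
(40*(Z*4 + 0))*(-11) = (40*(18*4 + 0))*(-11) = (40*(72 + 0))*(-11) = (40*72)*(-11) = 2880*(-11) = -31680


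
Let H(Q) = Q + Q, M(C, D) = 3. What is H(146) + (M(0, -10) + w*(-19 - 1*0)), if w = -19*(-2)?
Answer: -427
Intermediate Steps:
w = 38
H(Q) = 2*Q
H(146) + (M(0, -10) + w*(-19 - 1*0)) = 2*146 + (3 + 38*(-19 - 1*0)) = 292 + (3 + 38*(-19 + 0)) = 292 + (3 + 38*(-19)) = 292 + (3 - 722) = 292 - 719 = -427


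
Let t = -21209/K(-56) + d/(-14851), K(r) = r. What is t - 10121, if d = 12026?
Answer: -8102888973/831656 ≈ -9743.1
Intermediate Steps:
t = 314301403/831656 (t = -21209/(-56) + 12026/(-14851) = -21209*(-1/56) + 12026*(-1/14851) = 21209/56 - 12026/14851 = 314301403/831656 ≈ 377.92)
t - 10121 = 314301403/831656 - 10121 = -8102888973/831656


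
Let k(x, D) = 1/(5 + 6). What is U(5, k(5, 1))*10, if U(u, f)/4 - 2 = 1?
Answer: 120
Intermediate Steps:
k(x, D) = 1/11
U(u, f) = 12 (U(u, f) = 8 + 4*1 = 8 + 4 = 12)
U(5, k(5, 1))*10 = 12*10 = 120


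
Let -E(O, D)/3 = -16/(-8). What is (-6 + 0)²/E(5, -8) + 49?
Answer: 43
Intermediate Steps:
E(O, D) = -6 (E(O, D) = -(-48)/(-8) = -(-48)*(-1)/8 = -3*2 = -6)
(-6 + 0)²/E(5, -8) + 49 = (-6 + 0)²/(-6) + 49 = (-6)²*(-⅙) + 49 = 36*(-⅙) + 49 = -6 + 49 = 43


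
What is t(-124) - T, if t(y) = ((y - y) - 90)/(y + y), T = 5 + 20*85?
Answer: -211375/124 ≈ -1704.6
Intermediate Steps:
T = 1705 (T = 5 + 1700 = 1705)
t(y) = -45/y (t(y) = (0 - 90)/((2*y)) = -45/y)
t(-124) - T = -45/(-124) - 1*1705 = -45*(-1/124) - 1705 = 45/124 - 1705 = -211375/124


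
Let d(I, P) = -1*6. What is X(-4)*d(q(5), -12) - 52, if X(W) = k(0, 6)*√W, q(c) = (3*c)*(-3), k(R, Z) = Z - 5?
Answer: -52 - 12*I ≈ -52.0 - 12.0*I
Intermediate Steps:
k(R, Z) = -5 + Z
q(c) = -9*c
X(W) = √W (X(W) = (-5 + 6)*√W = 1*√W = √W)
d(I, P) = -6
X(-4)*d(q(5), -12) - 52 = √(-4)*(-6) - 52 = (2*I)*(-6) - 52 = -12*I - 52 = -52 - 12*I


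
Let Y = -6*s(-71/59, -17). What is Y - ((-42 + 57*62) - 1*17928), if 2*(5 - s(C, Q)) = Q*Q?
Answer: 15273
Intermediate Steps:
s(C, Q) = 5 - Q²/2 (s(C, Q) = 5 - Q*Q/2 = 5 - Q²/2)
Y = 837 (Y = -6*(5 - ½*(-17)²) = -6*(5 - ½*289) = -6*(5 - 289/2) = -6*(-279/2) = 837)
Y - ((-42 + 57*62) - 1*17928) = 837 - ((-42 + 57*62) - 1*17928) = 837 - ((-42 + 3534) - 17928) = 837 - (3492 - 17928) = 837 - 1*(-14436) = 837 + 14436 = 15273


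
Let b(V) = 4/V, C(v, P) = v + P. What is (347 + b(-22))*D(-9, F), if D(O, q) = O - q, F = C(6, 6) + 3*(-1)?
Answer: -68670/11 ≈ -6242.7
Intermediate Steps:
C(v, P) = P + v
F = 9 (F = (6 + 6) + 3*(-1) = 12 - 3 = 9)
(347 + b(-22))*D(-9, F) = (347 + 4/(-22))*(-9 - 1*9) = (347 + 4*(-1/22))*(-9 - 9) = (347 - 2/11)*(-18) = (3815/11)*(-18) = -68670/11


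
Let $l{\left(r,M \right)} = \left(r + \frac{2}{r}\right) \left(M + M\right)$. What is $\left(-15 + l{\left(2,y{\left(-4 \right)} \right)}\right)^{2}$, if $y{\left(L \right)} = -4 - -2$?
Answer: $729$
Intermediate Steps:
$y{\left(L \right)} = -2$ ($y{\left(L \right)} = -4 + 2 = -2$)
$l{\left(r,M \right)} = 2 M \left(r + \frac{2}{r}\right)$ ($l{\left(r,M \right)} = \left(r + \frac{2}{r}\right) 2 M = 2 M \left(r + \frac{2}{r}\right)$)
$\left(-15 + l{\left(2,y{\left(-4 \right)} \right)}\right)^{2} = \left(-15 + 2 \left(-2\right) \frac{1}{2} \left(2 + 2^{2}\right)\right)^{2} = \left(-15 + 2 \left(-2\right) \frac{1}{2} \left(2 + 4\right)\right)^{2} = \left(-15 + 2 \left(-2\right) \frac{1}{2} \cdot 6\right)^{2} = \left(-15 - 12\right)^{2} = \left(-27\right)^{2} = 729$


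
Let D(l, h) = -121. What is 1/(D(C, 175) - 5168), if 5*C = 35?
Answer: -1/5289 ≈ -0.00018907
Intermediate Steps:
C = 7 (C = (⅕)*35 = 7)
1/(D(C, 175) - 5168) = 1/(-121 - 5168) = 1/(-5289) = -1/5289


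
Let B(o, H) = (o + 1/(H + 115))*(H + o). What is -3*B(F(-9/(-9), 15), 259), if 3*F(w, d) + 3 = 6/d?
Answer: 853072/1275 ≈ 669.08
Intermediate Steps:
F(w, d) = -1 + 2/d (F(w, d) = -1 + (6/d)/3 = -1 + 2/d)
B(o, H) = (H + o)*(o + 1/(115 + H)) (B(o, H) = (o + 1/(115 + H))*(H + o) = (H + o)*(o + 1/(115 + H)))
-3*B(F(-9/(-9), 15), 259) = -3*(259 + (2 - 1*15)/15 + 115*((2 - 1*15)/15)² + 259*((2 - 1*15)/15)² + ((2 - 1*15)/15)*259² + 115*259*((2 - 1*15)/15))/(115 + 259) = -3*(259 + (2 - 15)/15 + 115*((2 - 15)/15)² + 259*((2 - 15)/15)² + ((2 - 15)/15)*67081 + 115*259*((2 - 15)/15))/374 = -3*(259 + (1/15)*(-13) + 115*((1/15)*(-13))² + 259*((1/15)*(-13))² + ((1/15)*(-13))*67081 + 115*259*((1/15)*(-13)))/374 = -3*(259 - 13/15 + 115*(-13/15)² + 259*(-13/15)² - 13/15*67081 + 115*259*(-13/15))/374 = -3*(259 - 13/15 + 115*(169/225) + 259*(169/225) - 872053/15 - 77441/3)/374 = -3*(259 - 13/15 + 3887/45 + 43771/225 - 872053/15 - 77441/3)/374 = -3*(-18767584)/(374*225) = -3*(-853072/3825) = 853072/1275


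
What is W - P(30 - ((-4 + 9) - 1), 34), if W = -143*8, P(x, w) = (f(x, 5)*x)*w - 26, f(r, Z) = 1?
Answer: -2002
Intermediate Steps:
P(x, w) = -26 + w*x (P(x, w) = (1*x)*w - 26 = x*w - 26 = w*x - 26 = -26 + w*x)
W = -1144
W - P(30 - ((-4 + 9) - 1), 34) = -1144 - (-26 + 34*(30 - ((-4 + 9) - 1))) = -1144 - (-26 + 34*(30 - (5 - 1))) = -1144 - (-26 + 34*(30 - 1*4)) = -1144 - (-26 + 34*(30 - 4)) = -1144 - (-26 + 34*26) = -1144 - (-26 + 884) = -1144 - 1*858 = -1144 - 858 = -2002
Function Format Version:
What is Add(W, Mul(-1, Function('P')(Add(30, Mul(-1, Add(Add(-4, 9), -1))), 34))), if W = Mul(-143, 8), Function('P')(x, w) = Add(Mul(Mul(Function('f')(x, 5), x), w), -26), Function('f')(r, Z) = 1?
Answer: -2002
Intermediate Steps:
Function('P')(x, w) = Add(-26, Mul(w, x)) (Function('P')(x, w) = Add(Mul(Mul(1, x), w), -26) = Add(Mul(x, w), -26) = Add(Mul(w, x), -26) = Add(-26, Mul(w, x)))
W = -1144
Add(W, Mul(-1, Function('P')(Add(30, Mul(-1, Add(Add(-4, 9), -1))), 34))) = Add(-1144, Mul(-1, Add(-26, Mul(34, Add(30, Mul(-1, Add(Add(-4, 9), -1))))))) = Add(-1144, Mul(-1, Add(-26, Mul(34, Add(30, Mul(-1, Add(5, -1))))))) = Add(-1144, Mul(-1, Add(-26, Mul(34, Add(30, Mul(-1, 4)))))) = Add(-1144, Mul(-1, Add(-26, Mul(34, Add(30, -4))))) = Add(-1144, Mul(-1, Add(-26, Mul(34, 26)))) = Add(-1144, Mul(-1, Add(-26, 884))) = Add(-1144, Mul(-1, 858)) = Add(-1144, -858) = -2002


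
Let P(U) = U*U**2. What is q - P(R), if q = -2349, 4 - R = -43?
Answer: -106172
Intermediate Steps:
R = 47 (R = 4 - 1*(-43) = 4 + 43 = 47)
P(U) = U**3
q - P(R) = -2349 - 1*47**3 = -2349 - 1*103823 = -2349 - 103823 = -106172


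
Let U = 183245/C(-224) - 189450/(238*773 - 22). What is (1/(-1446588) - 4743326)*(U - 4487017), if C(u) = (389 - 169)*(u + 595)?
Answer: 1284056202756043581959646491/60331408128992 ≈ 2.1283e+13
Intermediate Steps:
C(u) = 130900 + 220*u (C(u) = 220*(595 + u) = 130900 + 220*u)
U = 456134381/375354056 (U = 183245/(130900 + 220*(-224)) - 189450/(238*773 - 22) = 183245/(130900 - 49280) - 189450/(183974 - 22) = 183245/81620 - 189450/183952 = 183245*(1/81620) - 189450*1/183952 = 36649/16324 - 94725/91976 = 456134381/375354056 ≈ 1.2152)
(1/(-1446588) - 4743326)*(U - 4487017) = (1/(-1446588) - 4743326)*(456134381/375354056 - 4487017) = (-1/1446588 - 4743326)*(-1684219574156571/375354056) = -6861638471689/1446588*(-1684219574156571/375354056) = 1284056202756043581959646491/60331408128992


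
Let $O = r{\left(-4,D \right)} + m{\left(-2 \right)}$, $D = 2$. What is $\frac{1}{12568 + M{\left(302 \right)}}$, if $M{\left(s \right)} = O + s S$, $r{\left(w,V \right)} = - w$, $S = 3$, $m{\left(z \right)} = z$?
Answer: $\frac{1}{13476} \approx 7.4206 \cdot 10^{-5}$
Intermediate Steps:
$O = 2$ ($O = \left(-1\right) \left(-4\right) - 2 = 4 - 2 = 2$)
$M{\left(s \right)} = 2 + 3 s$ ($M{\left(s \right)} = 2 + s 3 = 2 + 3 s$)
$\frac{1}{12568 + M{\left(302 \right)}} = \frac{1}{12568 + \left(2 + 3 \cdot 302\right)} = \frac{1}{12568 + \left(2 + 906\right)} = \frac{1}{12568 + 908} = \frac{1}{13476}$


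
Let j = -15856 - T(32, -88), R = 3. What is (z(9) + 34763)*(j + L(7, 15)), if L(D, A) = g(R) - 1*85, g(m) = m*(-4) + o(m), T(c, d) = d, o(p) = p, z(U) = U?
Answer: -551553464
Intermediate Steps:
g(m) = -3*m (g(m) = m*(-4) + m = -4*m + m = -3*m)
L(D, A) = -94 (L(D, A) = -3*3 - 1*85 = -9 - 85 = -94)
j = -15768 (j = -15856 - 1*(-88) = -15856 + 88 = -15768)
(z(9) + 34763)*(j + L(7, 15)) = (9 + 34763)*(-15768 - 94) = 34772*(-15862) = -551553464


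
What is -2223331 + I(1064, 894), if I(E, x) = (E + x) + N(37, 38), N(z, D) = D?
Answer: -2221335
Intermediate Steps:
I(E, x) = 38 + E + x (I(E, x) = (E + x) + 38 = 38 + E + x)
-2223331 + I(1064, 894) = -2223331 + (38 + 1064 + 894) = -2223331 + 1996 = -2221335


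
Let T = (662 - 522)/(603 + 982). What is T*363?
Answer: 10164/317 ≈ 32.063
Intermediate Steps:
T = 28/317 (T = 140/1585 = 140*(1/1585) = 28/317 ≈ 0.088328)
T*363 = (28/317)*363 = 10164/317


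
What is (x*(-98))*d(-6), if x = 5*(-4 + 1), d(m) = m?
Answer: -8820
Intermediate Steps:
x = -15 (x = 5*(-3) = -15)
(x*(-98))*d(-6) = -15*(-98)*(-6) = 1470*(-6) = -8820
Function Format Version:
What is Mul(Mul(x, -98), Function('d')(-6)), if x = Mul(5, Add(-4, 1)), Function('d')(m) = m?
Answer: -8820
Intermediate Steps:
x = -15 (x = Mul(5, -3) = -15)
Mul(Mul(x, -98), Function('d')(-6)) = Mul(Mul(-15, -98), -6) = Mul(1470, -6) = -8820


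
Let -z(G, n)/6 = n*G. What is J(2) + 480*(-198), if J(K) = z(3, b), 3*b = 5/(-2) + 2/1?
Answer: -95037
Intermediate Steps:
b = -1/6 (b = (5/(-2) + 2/1)/3 = (5*(-1/2) + 2*1)/3 = (-5/2 + 2)/3 = (1/3)*(-1/2) = -1/6 ≈ -0.16667)
z(G, n) = -6*G*n (z(G, n) = -6*n*G = -6*G*n)
J(K) = 3 (J(K) = -6*3*(-1/6) = 3)
J(2) + 480*(-198) = 3 + 480*(-198) = 3 - 95040 = -95037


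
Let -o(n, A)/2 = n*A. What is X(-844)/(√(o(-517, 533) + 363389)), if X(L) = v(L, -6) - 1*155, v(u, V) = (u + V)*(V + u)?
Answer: 55565*√914511/70347 ≈ 755.35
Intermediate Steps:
o(n, A) = -2*A*n (o(n, A) = -2*n*A = -2*A*n)
v(u, V) = (V + u)² (v(u, V) = (V + u)*(V + u) = (V + u)²)
X(L) = -155 + (-6 + L)² (X(L) = (-6 + L)² - 1*155 = (-6 + L)² - 155 = -155 + (-6 + L)²)
X(-844)/(√(o(-517, 533) + 363389)) = (-155 + (-6 - 844)²)/(√(-2*533*(-517) + 363389)) = (-155 + (-850)²)/(√(551122 + 363389)) = (-155 + 722500)/(√914511) = 722345*(√914511/914511) = 55565*√914511/70347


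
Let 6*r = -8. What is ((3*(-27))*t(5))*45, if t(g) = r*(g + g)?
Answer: 48600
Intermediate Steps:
r = -4/3 (r = (⅙)*(-8) = -4/3 ≈ -1.3333)
t(g) = -8*g/3 (t(g) = -4*(g + g)/3 = -8*g/3)
((3*(-27))*t(5))*45 = ((3*(-27))*(-8/3*5))*45 = -81*(-40/3)*45 = 1080*45 = 48600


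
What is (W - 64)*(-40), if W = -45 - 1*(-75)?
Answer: 1360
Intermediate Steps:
W = 30 (W = -45 + 75 = 30)
(W - 64)*(-40) = (30 - 64)*(-40) = -34*(-40) = 1360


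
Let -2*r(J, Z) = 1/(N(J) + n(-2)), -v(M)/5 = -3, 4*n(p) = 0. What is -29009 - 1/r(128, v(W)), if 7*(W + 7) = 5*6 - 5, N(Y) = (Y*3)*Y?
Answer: 69295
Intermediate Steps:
n(p) = 0 (n(p) = (1/4)*0 = 0)
N(Y) = 3*Y**2 (N(Y) = (3*Y)*Y = 3*Y**2)
W = -24/7 (W = -7 + (5*6 - 5)/7 = -7 + (30 - 5)/7 = -7 + (1/7)*25 = -7 + 25/7 = -24/7 ≈ -3.4286)
v(M) = 15 (v(M) = -5*(-3) = 15)
r(J, Z) = -1/(6*J**2) (r(J, Z) = -1/(2*(3*J**2 + 0)) = -1/(3*J**2)/2 = -1/(6*J**2))
-29009 - 1/r(128, v(W)) = -29009 - 1/((-1/6/128**2)) = -29009 - 1/((-1/6*1/16384)) = -29009 - 1/(-1/98304) = -29009 - 1*(-98304) = -29009 + 98304 = 69295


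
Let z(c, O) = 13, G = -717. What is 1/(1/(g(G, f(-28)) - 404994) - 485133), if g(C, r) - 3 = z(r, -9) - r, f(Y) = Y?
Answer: -404950/196454608351 ≈ -2.0613e-6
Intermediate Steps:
g(C, r) = 16 - r (g(C, r) = 3 + (13 - r) = 16 - r)
1/(1/(g(G, f(-28)) - 404994) - 485133) = 1/(1/((16 - 1*(-28)) - 404994) - 485133) = 1/(1/((16 + 28) - 404994) - 485133) = 1/(1/(44 - 404994) - 485133) = 1/(1/(-404950) - 485133) = 1/(-1/404950 - 485133) = 1/(-196454608351/404950) = -404950/196454608351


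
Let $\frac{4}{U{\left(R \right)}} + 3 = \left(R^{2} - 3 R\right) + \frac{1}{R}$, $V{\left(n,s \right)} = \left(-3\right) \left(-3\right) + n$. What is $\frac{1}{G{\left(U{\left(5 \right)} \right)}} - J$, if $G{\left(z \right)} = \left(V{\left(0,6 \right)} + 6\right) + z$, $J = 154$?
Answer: $- \frac{21551}{140} \approx -153.94$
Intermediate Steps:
$V{\left(n,s \right)} = 9 + n$
$U{\left(R \right)} = \frac{4}{-3 + \frac{1}{R} + R^{2} - 3 R}$ ($U{\left(R \right)} = \frac{4}{-3 + \left(\left(R^{2} - 3 R\right) + \frac{1}{R}\right)} = \frac{4}{-3 + \left(\frac{1}{R} + R^{2} - 3 R\right)} = \frac{4}{-3 + \frac{1}{R} + R^{2} - 3 R}$)
$G{\left(z \right)} = 15 + z$ ($G{\left(z \right)} = \left(\left(9 + 0\right) + 6\right) + z = \left(9 + 6\right) + z = 15 + z$)
$\frac{1}{G{\left(U{\left(5 \right)} \right)}} - J = \frac{1}{15 + 4 \cdot 5 \frac{1}{1 + 5^{3} - 15 - 3 \cdot 5^{2}}} - 154 = \frac{1}{15 + 4 \cdot 5 \frac{1}{1 + 125 - 15 - 75}} - 154 = \frac{1}{15 + 4 \cdot 5 \cdot \frac{1}{36}} - 154 = \frac{1}{15 + \frac{5}{9}} - 154 = \frac{1}{\frac{140}{9}} - 154 = \frac{9}{140} - 154 = - \frac{21551}{140}$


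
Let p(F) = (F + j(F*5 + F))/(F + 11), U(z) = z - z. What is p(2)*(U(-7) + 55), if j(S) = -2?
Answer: 0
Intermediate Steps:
U(z) = 0
p(F) = (-2 + F)/(11 + F) (p(F) = (F - 2)/(F + 11) = (-2 + F)/(11 + F))
p(2)*(U(-7) + 55) = ((-2 + 2)/(11 + 2))*(0 + 55) = (0/13)*55 = ((1/13)*0)*55 = 0*55 = 0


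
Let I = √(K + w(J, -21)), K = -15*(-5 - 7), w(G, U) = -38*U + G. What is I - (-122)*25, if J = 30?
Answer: 3050 + 12*√7 ≈ 3081.8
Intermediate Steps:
w(G, U) = G - 38*U
K = 180 (K = -15*(-12) = 180)
I = 12*√7 (I = √(180 + (30 - 38*(-21))) = √(180 + (30 + 798)) = √(180 + 828) = √1008 = 12*√7 ≈ 31.749)
I - (-122)*25 = 12*√7 - (-122)*25 = 12*√7 - 1*(-3050) = 12*√7 + 3050 = 3050 + 12*√7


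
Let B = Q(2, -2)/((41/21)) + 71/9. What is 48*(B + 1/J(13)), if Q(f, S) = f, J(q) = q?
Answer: 690016/1599 ≈ 431.53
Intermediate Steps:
B = 3289/369 (B = 2/((41/21)) + 71/9 = 2/((41*(1/21))) + 71*(⅑) = 2/(41/21) + 71/9 = 2*(21/41) + 71/9 = 42/41 + 71/9 = 3289/369 ≈ 8.9133)
48*(B + 1/J(13)) = 48*(3289/369 + 1/13) = 48*(43126/4797) = 690016/1599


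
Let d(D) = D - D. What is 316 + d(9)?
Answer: 316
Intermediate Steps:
d(D) = 0
316 + d(9) = 316 + 0 = 316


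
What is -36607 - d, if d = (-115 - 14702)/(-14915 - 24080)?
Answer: -129773162/3545 ≈ -36607.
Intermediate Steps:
d = 1347/3545 (d = -14817/(-38995) = -14817*(-1/38995) = 1347/3545 ≈ 0.37997)
-36607 - d = -36607 - 1*1347/3545 = -36607 - 1347/3545 = -129773162/3545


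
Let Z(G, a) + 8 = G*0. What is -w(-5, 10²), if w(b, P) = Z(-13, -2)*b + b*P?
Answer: 460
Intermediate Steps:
Z(G, a) = -8 (Z(G, a) = -8 + G*0 = -8 + 0 = -8)
w(b, P) = -8*b + P*b (w(b, P) = -8*b + b*P = -8*b + P*b)
-w(-5, 10²) = -(-5)*(-8 + 10²) = -(-5)*(-8 + 100) = -(-5)*92 = -1*(-460) = 460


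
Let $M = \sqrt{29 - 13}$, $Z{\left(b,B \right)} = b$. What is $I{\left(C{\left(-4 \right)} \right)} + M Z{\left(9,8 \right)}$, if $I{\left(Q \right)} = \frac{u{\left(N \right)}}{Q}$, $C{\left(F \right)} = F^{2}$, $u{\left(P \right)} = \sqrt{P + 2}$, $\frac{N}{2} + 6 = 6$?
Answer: $36 + \frac{\sqrt{2}}{16} \approx 36.088$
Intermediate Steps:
$N = 0$ ($N = -12 + 2 \cdot 6 = -12 + 12 = 0$)
$u{\left(P \right)} = \sqrt{2 + P}$
$M = 4$ ($M = \sqrt{16} = 4$)
$I{\left(Q \right)} = \frac{\sqrt{2}}{Q}$ ($I{\left(Q \right)} = \frac{\sqrt{2 + 0}}{Q} = \frac{\sqrt{2}}{Q}$)
$I{\left(C{\left(-4 \right)} \right)} + M Z{\left(9,8 \right)} = \frac{\sqrt{2}}{\left(-4\right)^{2}} + 4 \cdot 9 = \frac{\sqrt{2}}{16} + 36 = 36 + \frac{\sqrt{2}}{16}$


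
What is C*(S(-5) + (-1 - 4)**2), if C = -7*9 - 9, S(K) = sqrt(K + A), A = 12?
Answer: -1800 - 72*sqrt(7) ≈ -1990.5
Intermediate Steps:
S(K) = sqrt(12 + K) (S(K) = sqrt(K + 12) = sqrt(12 + K))
C = -72 (C = -63 - 9 = -72)
C*(S(-5) + (-1 - 4)**2) = -72*(sqrt(12 - 5) + (-1 - 4)**2) = -72*(sqrt(7) + (-5)**2) = -72*(sqrt(7) + 25) = -72*(25 + sqrt(7)) = -1800 - 72*sqrt(7)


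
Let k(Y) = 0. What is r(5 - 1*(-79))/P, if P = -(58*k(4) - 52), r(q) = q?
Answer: 21/13 ≈ 1.6154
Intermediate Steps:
P = 52 (P = -(58*0 - 52) = -(0 - 52) = -1*(-52) = 52)
r(5 - 1*(-79))/P = (5 - 1*(-79))/52 = (5 + 79)*(1/52) = 84*(1/52) = 21/13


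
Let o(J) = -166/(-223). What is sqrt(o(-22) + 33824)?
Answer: 3*sqrt(186896746)/223 ≈ 183.92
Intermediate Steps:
o(J) = 166/223 (o(J) = -166*(-1/223) = 166/223)
sqrt(o(-22) + 33824) = sqrt(166/223 + 33824) = sqrt(7542918/223) = 3*sqrt(186896746)/223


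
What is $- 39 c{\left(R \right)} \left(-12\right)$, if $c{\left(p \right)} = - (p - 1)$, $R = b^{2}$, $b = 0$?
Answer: $468$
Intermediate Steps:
$R = 0$ ($R = 0^{2} = 0$)
$c{\left(p \right)} = 1 - p$ ($c{\left(p \right)} = - (-1 + p) = 1 - p$)
$- 39 c{\left(R \right)} \left(-12\right) = - 39 \left(1 - 0\right) \left(-12\right) = - 39 \left(1 + 0\right) \left(-12\right) = \left(-39\right) 1 \left(-12\right) = \left(-39\right) \left(-12\right) = 468$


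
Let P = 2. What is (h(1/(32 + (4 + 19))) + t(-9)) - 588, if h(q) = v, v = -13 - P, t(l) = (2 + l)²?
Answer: -554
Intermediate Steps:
v = -15 (v = -13 - 1*2 = -13 - 2 = -15)
h(q) = -15
(h(1/(32 + (4 + 19))) + t(-9)) - 588 = (-15 + (2 - 9)²) - 588 = (-15 + (-7)²) - 588 = (-15 + 49) - 588 = 34 - 588 = -554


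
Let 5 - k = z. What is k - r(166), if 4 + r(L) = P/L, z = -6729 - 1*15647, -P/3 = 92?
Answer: 1858093/83 ≈ 22387.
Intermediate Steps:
P = -276 (P = -3*92 = -276)
z = -22376 (z = -6729 - 15647 = -22376)
r(L) = -4 - 276/L
k = 22381 (k = 5 - 1*(-22376) = 5 + 22376 = 22381)
k - r(166) = 22381 - (-4 - 276/166) = 22381 - (-4 - 276*1/166) = 22381 - (-4 - 138/83) = 22381 - 1*(-470/83) = 22381 + 470/83 = 1858093/83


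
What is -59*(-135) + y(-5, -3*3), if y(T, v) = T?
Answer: 7960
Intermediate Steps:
-59*(-135) + y(-5, -3*3) = -59*(-135) - 5 = 7965 - 5 = 7960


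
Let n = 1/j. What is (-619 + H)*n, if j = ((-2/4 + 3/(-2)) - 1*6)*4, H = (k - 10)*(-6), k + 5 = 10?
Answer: 589/32 ≈ 18.406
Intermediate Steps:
k = 5 (k = -5 + 10 = 5)
H = 30 (H = (5 - 10)*(-6) = -5*(-6) = 30)
j = -32 (j = ((-2*¼ + 3*(-½)) - 6)*4 = ((-½ - 3/2) - 6)*4 = (-2 - 6)*4 = -8*4 = -32)
n = -1/32 (n = 1/(-32) = -1/32 ≈ -0.031250)
(-619 + H)*n = (-619 + 30)*(-1/32) = -589*(-1/32) = 589/32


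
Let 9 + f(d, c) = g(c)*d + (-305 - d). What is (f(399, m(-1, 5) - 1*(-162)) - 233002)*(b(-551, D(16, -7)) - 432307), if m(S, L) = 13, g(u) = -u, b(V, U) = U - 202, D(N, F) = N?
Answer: 131278925220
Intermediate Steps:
b(V, U) = -202 + U
f(d, c) = -314 - d - c*d (f(d, c) = -9 + ((-c)*d + (-305 - d)) = -9 + (-c*d + (-305 - d)) = -9 + (-305 - d - c*d) = -314 - d - c*d)
(f(399, m(-1, 5) - 1*(-162)) - 233002)*(b(-551, D(16, -7)) - 432307) = ((-314 - 1*399 - 1*(13 - 1*(-162))*399) - 233002)*((-202 + 16) - 432307) = ((-314 - 399 - 1*(13 + 162)*399) - 233002)*(-186 - 432307) = ((-314 - 399 - 1*175*399) - 233002)*(-432493) = ((-314 - 399 - 69825) - 233002)*(-432493) = (-70538 - 233002)*(-432493) = -303540*(-432493) = 131278925220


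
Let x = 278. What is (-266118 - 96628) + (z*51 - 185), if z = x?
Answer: -348753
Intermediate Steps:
z = 278
(-266118 - 96628) + (z*51 - 185) = (-266118 - 96628) + (278*51 - 185) = -362746 + (14178 - 185) = -362746 + 13993 = -348753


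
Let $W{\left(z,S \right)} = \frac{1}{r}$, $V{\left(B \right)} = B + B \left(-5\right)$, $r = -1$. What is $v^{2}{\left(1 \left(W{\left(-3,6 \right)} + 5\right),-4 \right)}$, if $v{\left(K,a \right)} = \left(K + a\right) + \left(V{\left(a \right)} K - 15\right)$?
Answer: $2401$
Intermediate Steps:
$V{\left(B \right)} = - 4 B$ ($V{\left(B \right)} = B - 5 B = - 4 B$)
$W{\left(z,S \right)} = -1$ ($W{\left(z,S \right)} = \frac{1}{-1} = -1$)
$v{\left(K,a \right)} = -15 + K + a - 4 K a$ ($v{\left(K,a \right)} = \left(K + a\right) + \left(- 4 a K - 15\right) = \left(K + a\right) - \left(15 + 4 K a\right) = -15 + K + a - 4 K a$)
$v^{2}{\left(1 \left(W{\left(-3,6 \right)} + 5\right),-4 \right)} = \left(-15 + 1 \left(-1 + 5\right) - 4 - 4 \cdot 1 \left(-1 + 5\right) \left(-4\right)\right)^{2} = \left(-15 + 1 \cdot 4 - 4 - 4 \cdot 1 \cdot 4 \left(-4\right)\right)^{2} = \left(-15 + 4 - 4 - 16 \left(-4\right)\right)^{2} = \left(-15 + 4 - 4 + 64\right)^{2} = 49^{2} = 2401$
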